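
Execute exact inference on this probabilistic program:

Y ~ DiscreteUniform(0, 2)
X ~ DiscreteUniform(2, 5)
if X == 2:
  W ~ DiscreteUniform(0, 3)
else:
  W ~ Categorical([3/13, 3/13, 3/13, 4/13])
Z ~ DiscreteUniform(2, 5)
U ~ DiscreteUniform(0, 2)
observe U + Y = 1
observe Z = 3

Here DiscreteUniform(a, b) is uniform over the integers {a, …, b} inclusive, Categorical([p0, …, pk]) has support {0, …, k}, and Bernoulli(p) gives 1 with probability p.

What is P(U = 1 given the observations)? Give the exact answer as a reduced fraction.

Enumerate traces; 32 have nonzero weight after conditioning:
  (Y=0, X=2, W=0, Z=3, U=1) weight 1/576
  (Y=0, X=2, W=1, Z=3, U=1) weight 1/576
  (Y=0, X=2, W=2, Z=3, U=1) weight 1/576
  (Y=0, X=2, W=3, Z=3, U=1) weight 1/576
  (Y=0, X=3, W=0, Z=3, U=1) weight 1/624
  (Y=0, X=3, W=1, Z=3, U=1) weight 1/624
  (Y=0, X=3, W=2, Z=3, U=1) weight 1/624
  (Y=0, X=3, W=3, Z=3, U=1) weight 1/468
  (Y=1, X=2, W=0, Z=3, U=0) weight 1/576
  … 23 more
Group by U:
  weight(U=0) = 1/36
  weight(U=1) = 1/36
Total weight = 1/36 + 1/36 = 1/18
P(U=0 | obs) = 1/36 / 1/18 = 1/2
P(U=1 | obs) = 1/36 / 1/18 = 1/2

P(U = 1 | obs) = 1/2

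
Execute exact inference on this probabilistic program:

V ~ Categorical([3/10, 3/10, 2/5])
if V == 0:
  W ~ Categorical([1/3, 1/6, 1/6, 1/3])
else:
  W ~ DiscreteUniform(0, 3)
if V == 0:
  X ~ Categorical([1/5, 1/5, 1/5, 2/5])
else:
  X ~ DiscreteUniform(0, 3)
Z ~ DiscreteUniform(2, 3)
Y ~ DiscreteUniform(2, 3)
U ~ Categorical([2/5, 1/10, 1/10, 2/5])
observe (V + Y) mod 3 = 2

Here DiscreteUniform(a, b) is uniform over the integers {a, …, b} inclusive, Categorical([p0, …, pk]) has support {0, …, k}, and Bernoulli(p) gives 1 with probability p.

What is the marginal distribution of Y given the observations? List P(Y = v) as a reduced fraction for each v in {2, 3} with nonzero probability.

P(Y=2) = 3/7, P(Y=3) = 4/7

Enumerate traces; 256 have nonzero weight after conditioning:
  (V=0, W=0, X=0, Z=2, Y=2, U=0) weight 1/500
  (V=0, W=0, X=0, Z=2, Y=2, U=1) weight 1/2000
  (V=0, W=0, X=0, Z=2, Y=2, U=2) weight 1/2000
  (V=0, W=0, X=0, Z=2, Y=2, U=3) weight 1/500
  (V=0, W=0, X=0, Z=3, Y=2, U=0) weight 1/500
  (V=0, W=0, X=0, Z=3, Y=2, U=1) weight 1/2000
  (V=0, W=0, X=0, Z=3, Y=2, U=2) weight 1/2000
  (V=0, W=0, X=0, Z=3, Y=2, U=3) weight 1/500
  (V=2, W=0, X=0, Z=2, Y=3, U=0) weight 1/400
  … 247 more
Group by Y:
  weight(Y=2) = 3/20
  weight(Y=3) = 1/5
Total weight = 3/20 + 1/5 = 7/20
P(Y=2 | obs) = 3/20 / 7/20 = 3/7
P(Y=3 | obs) = 1/5 / 7/20 = 4/7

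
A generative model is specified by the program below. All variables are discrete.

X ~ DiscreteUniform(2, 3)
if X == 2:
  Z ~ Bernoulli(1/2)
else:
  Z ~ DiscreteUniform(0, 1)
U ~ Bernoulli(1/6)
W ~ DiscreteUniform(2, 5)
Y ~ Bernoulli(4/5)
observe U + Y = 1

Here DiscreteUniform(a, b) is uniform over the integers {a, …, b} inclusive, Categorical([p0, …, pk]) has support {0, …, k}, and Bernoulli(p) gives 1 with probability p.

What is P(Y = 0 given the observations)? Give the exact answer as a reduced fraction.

Enumerate traces; 32 have nonzero weight after conditioning:
  (X=2, Z=0, U=0, W=2, Y=1) weight 1/24
  (X=2, Z=0, U=0, W=3, Y=1) weight 1/24
  (X=2, Z=0, U=0, W=4, Y=1) weight 1/24
  (X=2, Z=0, U=0, W=5, Y=1) weight 1/24
  (X=2, Z=0, U=1, W=2, Y=0) weight 1/480
  (X=2, Z=0, U=1, W=3, Y=0) weight 1/480
  (X=2, Z=0, U=1, W=4, Y=0) weight 1/480
  (X=2, Z=0, U=1, W=5, Y=0) weight 1/480
  … 24 more
Group by Y:
  weight(Y=0) = 1/30
  weight(Y=1) = 2/3
Total weight = 1/30 + 2/3 = 7/10
P(Y=0 | obs) = 1/30 / 7/10 = 1/21
P(Y=1 | obs) = 2/3 / 7/10 = 20/21

P(Y = 0 | obs) = 1/21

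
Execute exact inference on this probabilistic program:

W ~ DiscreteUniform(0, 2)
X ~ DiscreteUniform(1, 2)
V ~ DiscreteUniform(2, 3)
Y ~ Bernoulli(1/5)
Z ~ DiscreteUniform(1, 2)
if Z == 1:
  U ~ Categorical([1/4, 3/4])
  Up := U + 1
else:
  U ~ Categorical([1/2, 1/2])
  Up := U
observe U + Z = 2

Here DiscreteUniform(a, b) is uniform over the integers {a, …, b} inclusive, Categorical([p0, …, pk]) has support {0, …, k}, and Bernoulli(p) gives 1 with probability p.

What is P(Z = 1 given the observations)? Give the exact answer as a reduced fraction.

P(Z = 1 | obs) = 3/5

Enumerate traces; 48 have nonzero weight after conditioning:
  (W=0, X=1, V=2, Y=0, Z=1, U=1) weight 1/40
  (W=0, X=1, V=2, Y=0, Z=2, U=0) weight 1/60
  (W=0, X=1, V=2, Y=1, Z=1, U=1) weight 1/160
  (W=0, X=1, V=2, Y=1, Z=2, U=0) weight 1/240
  (W=0, X=1, V=3, Y=0, Z=1, U=1) weight 1/40
  (W=0, X=1, V=3, Y=0, Z=2, U=0) weight 1/60
  (W=0, X=1, V=3, Y=1, Z=1, U=1) weight 1/160
  (W=0, X=1, V=3, Y=1, Z=2, U=0) weight 1/240
  … 40 more
Group by Z:
  weight(Z=1) = 3/8
  weight(Z=2) = 1/4
Total weight = 3/8 + 1/4 = 5/8
P(Z=1 | obs) = 3/8 / 5/8 = 3/5
P(Z=2 | obs) = 1/4 / 5/8 = 2/5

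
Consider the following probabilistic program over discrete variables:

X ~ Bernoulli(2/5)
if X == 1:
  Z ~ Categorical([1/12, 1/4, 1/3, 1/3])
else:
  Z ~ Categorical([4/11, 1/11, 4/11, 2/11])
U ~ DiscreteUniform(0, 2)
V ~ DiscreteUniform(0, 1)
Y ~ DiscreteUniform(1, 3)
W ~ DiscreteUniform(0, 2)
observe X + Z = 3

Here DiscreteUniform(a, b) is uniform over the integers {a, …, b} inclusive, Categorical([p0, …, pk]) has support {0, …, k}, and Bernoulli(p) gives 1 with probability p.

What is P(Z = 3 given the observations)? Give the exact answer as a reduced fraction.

Enumerate traces; 108 have nonzero weight after conditioning:
  (X=0, Z=3, U=0, V=0, Y=1, W=0) weight 1/495
  (X=0, Z=3, U=0, V=0, Y=1, W=1) weight 1/495
  (X=0, Z=3, U=0, V=0, Y=1, W=2) weight 1/495
  (X=0, Z=3, U=0, V=0, Y=2, W=0) weight 1/495
  (X=0, Z=3, U=0, V=0, Y=2, W=1) weight 1/495
  (X=0, Z=3, U=0, V=0, Y=2, W=2) weight 1/495
  (X=0, Z=3, U=0, V=0, Y=3, W=0) weight 1/495
  (X=0, Z=3, U=0, V=0, Y=3, W=1) weight 1/495
  (X=1, Z=2, U=0, V=0, Y=1, W=0) weight 1/405
  … 99 more
Group by Z:
  weight(Z=2) = 2/15
  weight(Z=3) = 6/55
Total weight = 2/15 + 6/55 = 8/33
P(Z=2 | obs) = 2/15 / 8/33 = 11/20
P(Z=3 | obs) = 6/55 / 8/33 = 9/20

P(Z = 3 | obs) = 9/20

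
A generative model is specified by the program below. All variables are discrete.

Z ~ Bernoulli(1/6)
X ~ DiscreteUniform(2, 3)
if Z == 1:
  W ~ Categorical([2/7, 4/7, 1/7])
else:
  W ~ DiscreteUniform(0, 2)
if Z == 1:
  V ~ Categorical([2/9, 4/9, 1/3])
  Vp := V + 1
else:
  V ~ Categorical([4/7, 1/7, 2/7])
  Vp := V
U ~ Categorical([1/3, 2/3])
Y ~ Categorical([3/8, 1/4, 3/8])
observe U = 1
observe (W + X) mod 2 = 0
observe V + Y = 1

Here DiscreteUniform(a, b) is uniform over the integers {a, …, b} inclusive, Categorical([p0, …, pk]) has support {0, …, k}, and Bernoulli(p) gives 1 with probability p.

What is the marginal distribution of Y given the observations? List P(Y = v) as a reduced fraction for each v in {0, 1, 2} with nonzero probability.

P(Y=0) = 219/607, P(Y=1) = 388/607

Enumerate traces; 12 have nonzero weight after conditioning:
  (Z=0, X=2, W=0, V=0, U=1, Y=1) weight 5/378
  (Z=0, X=2, W=0, V=1, U=1, Y=0) weight 5/1008
  (Z=0, X=2, W=2, V=0, U=1, Y=1) weight 5/378
  (Z=0, X=2, W=2, V=1, U=1, Y=0) weight 5/1008
  (Z=0, X=3, W=1, V=0, U=1, Y=1) weight 5/378
  (Z=0, X=3, W=1, V=1, U=1, Y=0) weight 5/1008
  (Z=1, X=2, W=0, V=0, U=1, Y=1) weight 1/1134
  (Z=1, X=2, W=0, V=1, U=1, Y=0) weight 1/378
  … 4 more
Group by Y:
  weight(Y=0) = 73/3024
  weight(Y=1) = 97/2268
Total weight = 73/3024 + 97/2268 = 607/9072
P(Y=0 | obs) = 73/3024 / 607/9072 = 219/607
P(Y=1 | obs) = 97/2268 / 607/9072 = 388/607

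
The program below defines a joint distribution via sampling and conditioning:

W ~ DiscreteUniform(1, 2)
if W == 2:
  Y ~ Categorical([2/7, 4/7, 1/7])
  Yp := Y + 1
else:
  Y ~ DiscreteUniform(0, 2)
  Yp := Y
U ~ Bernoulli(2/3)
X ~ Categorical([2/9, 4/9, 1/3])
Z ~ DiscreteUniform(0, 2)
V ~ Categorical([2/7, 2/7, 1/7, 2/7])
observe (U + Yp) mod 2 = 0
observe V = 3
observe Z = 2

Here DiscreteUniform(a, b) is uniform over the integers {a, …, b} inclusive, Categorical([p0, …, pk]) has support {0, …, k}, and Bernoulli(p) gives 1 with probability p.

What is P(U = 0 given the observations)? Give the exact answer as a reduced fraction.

Enumerate traces; 18 have nonzero weight after conditioning:
  (W=1, Y=0, U=0, X=0, Z=2, V=3) weight 2/1701
  (W=1, Y=0, U=0, X=1, Z=2, V=3) weight 4/1701
  (W=1, Y=0, U=0, X=2, Z=2, V=3) weight 1/567
  (W=1, Y=1, U=1, X=0, Z=2, V=3) weight 4/1701
  (W=1, Y=1, U=1, X=1, Z=2, V=3) weight 8/1701
  (W=1, Y=1, U=1, X=2, Z=2, V=3) weight 2/567
  (W=1, Y=2, U=0, X=0, Z=2, V=3) weight 2/1701
  (W=1, Y=2, U=0, X=1, Z=2, V=3) weight 4/1701
  … 10 more
Group by U:
  weight(U=0) = 26/1323
  weight(U=1) = 32/1323
Total weight = 26/1323 + 32/1323 = 58/1323
P(U=0 | obs) = 26/1323 / 58/1323 = 13/29
P(U=1 | obs) = 32/1323 / 58/1323 = 16/29

P(U = 0 | obs) = 13/29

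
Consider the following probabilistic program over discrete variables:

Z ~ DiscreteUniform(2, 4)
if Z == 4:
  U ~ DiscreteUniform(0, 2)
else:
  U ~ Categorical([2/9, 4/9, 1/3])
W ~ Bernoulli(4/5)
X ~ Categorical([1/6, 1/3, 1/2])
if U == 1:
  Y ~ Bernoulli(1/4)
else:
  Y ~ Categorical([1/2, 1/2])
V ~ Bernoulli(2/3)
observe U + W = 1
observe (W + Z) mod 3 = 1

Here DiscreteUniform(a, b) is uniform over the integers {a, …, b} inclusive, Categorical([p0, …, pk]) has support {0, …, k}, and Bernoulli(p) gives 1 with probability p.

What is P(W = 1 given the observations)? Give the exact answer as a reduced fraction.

Enumerate traces; 24 have nonzero weight after conditioning:
  (Z=3, U=0, W=1, X=0, Y=0, V=0) weight 2/1215
  (Z=3, U=0, W=1, X=0, Y=0, V=1) weight 4/1215
  (Z=3, U=0, W=1, X=0, Y=1, V=0) weight 2/1215
  (Z=3, U=0, W=1, X=0, Y=1, V=1) weight 4/1215
  (Z=3, U=0, W=1, X=1, Y=0, V=0) weight 4/1215
  (Z=3, U=0, W=1, X=1, Y=0, V=1) weight 8/1215
  (Z=3, U=0, W=1, X=1, Y=1, V=0) weight 4/1215
  (Z=3, U=0, W=1, X=1, Y=1, V=1) weight 8/1215
  (Z=4, U=1, W=0, X=0, Y=0, V=0) weight 1/1080
  … 15 more
Group by W:
  weight(W=0) = 1/45
  weight(W=1) = 8/135
Total weight = 1/45 + 8/135 = 11/135
P(W=0 | obs) = 1/45 / 11/135 = 3/11
P(W=1 | obs) = 8/135 / 11/135 = 8/11

P(W = 1 | obs) = 8/11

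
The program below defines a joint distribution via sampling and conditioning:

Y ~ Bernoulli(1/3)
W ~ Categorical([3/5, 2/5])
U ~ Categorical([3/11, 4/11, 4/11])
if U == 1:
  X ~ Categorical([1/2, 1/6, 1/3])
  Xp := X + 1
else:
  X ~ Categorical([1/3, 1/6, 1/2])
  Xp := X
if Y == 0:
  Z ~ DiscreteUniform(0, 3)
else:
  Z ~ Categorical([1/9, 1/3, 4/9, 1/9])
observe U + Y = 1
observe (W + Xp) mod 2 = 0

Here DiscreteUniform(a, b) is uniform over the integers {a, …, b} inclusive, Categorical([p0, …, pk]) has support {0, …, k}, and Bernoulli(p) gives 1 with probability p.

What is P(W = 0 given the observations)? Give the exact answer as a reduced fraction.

Enumerate traces; 24 have nonzero weight after conditioning:
  (Y=0, W=0, U=1, X=1, Z=0) weight 1/165
  (Y=0, W=0, U=1, X=1, Z=1) weight 1/165
  (Y=0, W=0, U=1, X=1, Z=2) weight 1/165
  (Y=0, W=0, U=1, X=1, Z=3) weight 1/165
  (Y=0, W=1, U=1, X=0, Z=0) weight 2/165
  (Y=0, W=1, U=1, X=0, Z=1) weight 2/165
  (Y=0, W=1, U=1, X=0, Z=2) weight 2/165
  (Y=0, W=1, U=1, X=0, Z=3) weight 2/165
  … 16 more
Group by W:
  weight(W=0) = 23/330
  weight(W=1) = 43/495
Total weight = 23/330 + 43/495 = 31/198
P(W=0 | obs) = 23/330 / 31/198 = 69/155
P(W=1 | obs) = 43/495 / 31/198 = 86/155

P(W = 0 | obs) = 69/155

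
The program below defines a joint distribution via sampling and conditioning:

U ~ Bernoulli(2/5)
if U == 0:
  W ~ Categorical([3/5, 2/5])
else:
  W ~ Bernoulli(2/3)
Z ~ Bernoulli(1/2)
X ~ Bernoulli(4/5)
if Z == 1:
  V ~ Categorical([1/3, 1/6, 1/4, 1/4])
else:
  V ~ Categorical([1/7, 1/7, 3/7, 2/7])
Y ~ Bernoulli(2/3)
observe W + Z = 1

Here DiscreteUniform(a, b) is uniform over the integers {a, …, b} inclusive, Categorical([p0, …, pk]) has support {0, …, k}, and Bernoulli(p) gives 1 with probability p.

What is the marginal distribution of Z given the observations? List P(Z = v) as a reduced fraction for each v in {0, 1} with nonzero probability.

P(Z=0) = 38/75, P(Z=1) = 37/75

Enumerate traces; 64 have nonzero weight after conditioning:
  (U=0, W=0, Z=1, X=0, V=0, Y=0) weight 1/250
  (U=0, W=0, Z=1, X=0, V=0, Y=1) weight 1/125
  (U=0, W=0, Z=1, X=0, V=1, Y=0) weight 1/500
  (U=0, W=0, Z=1, X=0, V=1, Y=1) weight 1/250
  (U=0, W=0, Z=1, X=0, V=2, Y=0) weight 3/1000
  (U=0, W=0, Z=1, X=0, V=2, Y=1) weight 3/500
  (U=0, W=0, Z=1, X=0, V=3, Y=0) weight 3/1000
  (U=0, W=0, Z=1, X=0, V=3, Y=1) weight 3/500
  (U=0, W=1, Z=0, X=0, V=0, Y=0) weight 1/875
  … 55 more
Group by Z:
  weight(Z=0) = 19/75
  weight(Z=1) = 37/150
Total weight = 19/75 + 37/150 = 1/2
P(Z=0 | obs) = 19/75 / 1/2 = 38/75
P(Z=1 | obs) = 37/150 / 1/2 = 37/75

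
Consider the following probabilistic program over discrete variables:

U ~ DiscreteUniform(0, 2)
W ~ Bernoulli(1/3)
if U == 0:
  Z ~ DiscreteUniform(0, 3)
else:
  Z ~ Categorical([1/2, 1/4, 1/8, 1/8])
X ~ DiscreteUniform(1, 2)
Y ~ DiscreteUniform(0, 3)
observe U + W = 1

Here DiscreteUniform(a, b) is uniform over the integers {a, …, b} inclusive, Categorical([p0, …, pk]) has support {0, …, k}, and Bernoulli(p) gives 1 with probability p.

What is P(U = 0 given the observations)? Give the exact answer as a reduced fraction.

P(U = 0 | obs) = 1/3

Enumerate traces; 64 have nonzero weight after conditioning:
  (U=0, W=1, Z=0, X=1, Y=0) weight 1/288
  (U=0, W=1, Z=0, X=1, Y=1) weight 1/288
  (U=0, W=1, Z=0, X=1, Y=2) weight 1/288
  (U=0, W=1, Z=0, X=1, Y=3) weight 1/288
  (U=0, W=1, Z=0, X=2, Y=0) weight 1/288
  (U=0, W=1, Z=0, X=2, Y=1) weight 1/288
  (U=0, W=1, Z=0, X=2, Y=2) weight 1/288
  (U=0, W=1, Z=0, X=2, Y=3) weight 1/288
  (U=1, W=0, Z=0, X=1, Y=0) weight 1/72
  … 55 more
Group by U:
  weight(U=0) = 1/9
  weight(U=1) = 2/9
Total weight = 1/9 + 2/9 = 1/3
P(U=0 | obs) = 1/9 / 1/3 = 1/3
P(U=1 | obs) = 2/9 / 1/3 = 2/3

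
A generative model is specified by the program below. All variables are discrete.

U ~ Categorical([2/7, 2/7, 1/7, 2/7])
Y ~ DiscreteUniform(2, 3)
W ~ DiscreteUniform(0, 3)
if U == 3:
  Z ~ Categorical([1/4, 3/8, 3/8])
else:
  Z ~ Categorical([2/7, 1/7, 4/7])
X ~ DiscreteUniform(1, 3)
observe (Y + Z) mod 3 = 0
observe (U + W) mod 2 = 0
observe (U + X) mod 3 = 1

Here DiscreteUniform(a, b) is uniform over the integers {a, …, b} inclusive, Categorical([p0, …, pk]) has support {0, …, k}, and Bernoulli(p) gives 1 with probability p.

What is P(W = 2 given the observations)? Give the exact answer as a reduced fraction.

Enumerate traces; 16 have nonzero weight after conditioning:
  (U=0, Y=2, W=0, Z=1, X=1) weight 1/588
  (U=0, Y=2, W=2, Z=1, X=1) weight 1/588
  (U=0, Y=3, W=0, Z=0, X=1) weight 1/294
  (U=0, Y=3, W=2, Z=0, X=1) weight 1/294
  (U=1, Y=2, W=1, Z=1, X=3) weight 1/588
  (U=1, Y=2, W=3, Z=1, X=3) weight 1/588
  (U=1, Y=3, W=1, Z=0, X=3) weight 1/294
  (U=1, Y=3, W=3, Z=0, X=3) weight 1/294
  … 8 more
Group by W:
  weight(W=0) = 3/392
  weight(W=1) = 59/4704
  weight(W=2) = 3/392
  weight(W=3) = 59/4704
Total weight = 3/392 + 59/4704 + 3/392 + 59/4704 = 95/2352
P(W=0 | obs) = 3/392 / 95/2352 = 18/95
P(W=1 | obs) = 59/4704 / 95/2352 = 59/190
P(W=2 | obs) = 3/392 / 95/2352 = 18/95
P(W=3 | obs) = 59/4704 / 95/2352 = 59/190

P(W = 2 | obs) = 18/95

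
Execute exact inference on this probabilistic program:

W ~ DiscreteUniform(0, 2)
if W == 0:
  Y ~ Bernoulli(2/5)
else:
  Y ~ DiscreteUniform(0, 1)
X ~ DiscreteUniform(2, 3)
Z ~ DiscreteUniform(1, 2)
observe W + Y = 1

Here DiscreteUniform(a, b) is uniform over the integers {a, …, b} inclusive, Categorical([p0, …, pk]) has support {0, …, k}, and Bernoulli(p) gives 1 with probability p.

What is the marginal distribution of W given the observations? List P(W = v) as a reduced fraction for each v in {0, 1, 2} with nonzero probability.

Enumerate traces; 8 have nonzero weight after conditioning:
  (W=0, Y=1, X=2, Z=1) weight 1/30
  (W=0, Y=1, X=2, Z=2) weight 1/30
  (W=0, Y=1, X=3, Z=1) weight 1/30
  (W=0, Y=1, X=3, Z=2) weight 1/30
  (W=1, Y=0, X=2, Z=1) weight 1/24
  (W=1, Y=0, X=2, Z=2) weight 1/24
  (W=1, Y=0, X=3, Z=1) weight 1/24
  (W=1, Y=0, X=3, Z=2) weight 1/24
Group by W:
  weight(W=0) = 2/15
  weight(W=1) = 1/6
Total weight = 2/15 + 1/6 = 3/10
P(W=0 | obs) = 2/15 / 3/10 = 4/9
P(W=1 | obs) = 1/6 / 3/10 = 5/9

P(W=0) = 4/9, P(W=1) = 5/9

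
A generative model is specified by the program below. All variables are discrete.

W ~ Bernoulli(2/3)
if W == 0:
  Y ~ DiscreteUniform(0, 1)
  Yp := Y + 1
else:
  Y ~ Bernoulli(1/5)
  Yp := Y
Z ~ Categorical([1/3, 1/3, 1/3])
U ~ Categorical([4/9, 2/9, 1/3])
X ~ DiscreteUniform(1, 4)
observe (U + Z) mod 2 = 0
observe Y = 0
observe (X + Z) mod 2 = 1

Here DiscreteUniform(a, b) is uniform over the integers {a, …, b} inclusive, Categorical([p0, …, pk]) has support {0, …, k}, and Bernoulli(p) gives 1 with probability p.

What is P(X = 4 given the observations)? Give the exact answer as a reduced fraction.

P(X = 4 | obs) = 1/16

Enumerate traces; 20 have nonzero weight after conditioning:
  (W=0, Y=0, Z=0, U=0, X=1) weight 1/162
  (W=0, Y=0, Z=0, U=0, X=3) weight 1/162
  (W=0, Y=0, Z=0, U=2, X=1) weight 1/216
  (W=0, Y=0, Z=0, U=2, X=3) weight 1/216
  (W=0, Y=0, Z=1, U=1, X=2) weight 1/324
  (W=0, Y=0, Z=1, U=1, X=4) weight 1/324
  (W=0, Y=0, Z=2, U=0, X=1) weight 1/162
  (W=0, Y=0, Z=2, U=0, X=3) weight 1/162
  … 12 more
Group by X:
  weight(X=1) = 49/540
  weight(X=2) = 7/540
  weight(X=3) = 49/540
  weight(X=4) = 7/540
Total weight = 49/540 + 7/540 + 49/540 + 7/540 = 28/135
P(X=1 | obs) = 49/540 / 28/135 = 7/16
P(X=2 | obs) = 7/540 / 28/135 = 1/16
P(X=3 | obs) = 49/540 / 28/135 = 7/16
P(X=4 | obs) = 7/540 / 28/135 = 1/16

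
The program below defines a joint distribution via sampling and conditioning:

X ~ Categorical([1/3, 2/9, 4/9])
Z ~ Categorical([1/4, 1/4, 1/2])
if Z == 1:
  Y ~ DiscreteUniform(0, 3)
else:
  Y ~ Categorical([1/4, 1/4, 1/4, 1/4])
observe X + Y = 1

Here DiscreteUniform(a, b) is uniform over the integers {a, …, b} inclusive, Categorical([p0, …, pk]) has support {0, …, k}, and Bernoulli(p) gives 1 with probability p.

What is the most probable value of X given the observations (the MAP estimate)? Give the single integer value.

Enumerate traces; 6 have nonzero weight after conditioning:
  (X=0, Z=0, Y=1) weight 1/48
  (X=0, Z=1, Y=1) weight 1/48
  (X=0, Z=2, Y=1) weight 1/24
  (X=1, Z=0, Y=0) weight 1/72
  (X=1, Z=1, Y=0) weight 1/72
  (X=1, Z=2, Y=0) weight 1/36
Group by X:
  weight(X=0) = 1/12
  weight(X=1) = 1/18
Total weight = 1/12 + 1/18 = 5/36
P(X=0 | obs) = 1/12 / 5/36 = 3/5
P(X=1 | obs) = 1/18 / 5/36 = 2/5
argmax = 0

argmax_v P(X = v | obs) = 0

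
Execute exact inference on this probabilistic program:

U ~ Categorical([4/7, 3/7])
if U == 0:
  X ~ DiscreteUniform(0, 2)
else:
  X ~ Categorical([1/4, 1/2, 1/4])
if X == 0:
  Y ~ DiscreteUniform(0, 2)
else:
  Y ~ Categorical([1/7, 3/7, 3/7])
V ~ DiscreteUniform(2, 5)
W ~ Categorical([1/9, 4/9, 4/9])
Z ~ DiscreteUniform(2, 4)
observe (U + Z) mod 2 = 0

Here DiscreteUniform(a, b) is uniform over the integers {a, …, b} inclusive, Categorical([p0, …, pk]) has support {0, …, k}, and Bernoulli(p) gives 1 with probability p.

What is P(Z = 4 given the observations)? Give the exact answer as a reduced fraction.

P(Z = 4 | obs) = 4/11

Enumerate traces; 324 have nonzero weight after conditioning:
  (U=0, X=0, Y=0, V=2, W=0, Z=2) weight 1/1701
  (U=0, X=0, Y=0, V=2, W=0, Z=4) weight 1/1701
  (U=0, X=0, Y=0, V=2, W=1, Z=2) weight 4/1701
  (U=0, X=0, Y=0, V=2, W=1, Z=4) weight 4/1701
  (U=0, X=0, Y=0, V=2, W=2, Z=2) weight 4/1701
  (U=0, X=0, Y=0, V=2, W=2, Z=4) weight 4/1701
  (U=0, X=0, Y=0, V=3, W=0, Z=2) weight 1/1701
  (U=0, X=0, Y=0, V=3, W=0, Z=4) weight 1/1701
  (U=1, X=0, Y=0, V=2, W=0, Z=3) weight 1/3024
  … 315 more
Group by Z:
  weight(Z=2) = 4/21
  weight(Z=3) = 1/7
  weight(Z=4) = 4/21
Total weight = 4/21 + 1/7 + 4/21 = 11/21
P(Z=2 | obs) = 4/21 / 11/21 = 4/11
P(Z=3 | obs) = 1/7 / 11/21 = 3/11
P(Z=4 | obs) = 4/21 / 11/21 = 4/11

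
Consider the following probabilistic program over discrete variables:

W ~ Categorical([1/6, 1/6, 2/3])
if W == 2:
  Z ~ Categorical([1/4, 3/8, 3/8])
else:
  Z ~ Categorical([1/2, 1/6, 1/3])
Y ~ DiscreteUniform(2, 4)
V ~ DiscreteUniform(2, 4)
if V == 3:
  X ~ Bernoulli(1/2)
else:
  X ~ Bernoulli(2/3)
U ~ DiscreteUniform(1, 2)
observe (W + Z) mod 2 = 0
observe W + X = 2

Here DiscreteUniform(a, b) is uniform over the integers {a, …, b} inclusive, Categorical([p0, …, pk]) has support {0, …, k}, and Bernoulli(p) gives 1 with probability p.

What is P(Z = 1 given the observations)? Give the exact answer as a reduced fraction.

Enumerate traces; 54 have nonzero weight after conditioning:
  (W=1, Z=1, Y=2, V=2, X=1, U=1) weight 1/972
  (W=1, Z=1, Y=2, V=2, X=1, U=2) weight 1/972
  (W=1, Z=1, Y=2, V=3, X=1, U=1) weight 1/1296
  (W=1, Z=1, Y=2, V=3, X=1, U=2) weight 1/1296
  (W=1, Z=1, Y=2, V=4, X=1, U=1) weight 1/972
  (W=1, Z=1, Y=2, V=4, X=1, U=2) weight 1/972
  (W=1, Z=1, Y=3, V=2, X=1, U=1) weight 1/972
  (W=1, Z=1, Y=3, V=2, X=1, U=2) weight 1/972
  (W=2, Z=0, Y=2, V=2, X=0, U=1) weight 1/324
  (W=2, Z=2, Y=2, V=2, X=0, U=1) weight 1/216
  … 44 more
Group by Z:
  weight(Z=0) = 7/108
  weight(Z=1) = 11/648
  weight(Z=2) = 7/72
Total weight = 7/108 + 11/648 + 7/72 = 29/162
P(Z=0 | obs) = 7/108 / 29/162 = 21/58
P(Z=1 | obs) = 11/648 / 29/162 = 11/116
P(Z=2 | obs) = 7/72 / 29/162 = 63/116

P(Z = 1 | obs) = 11/116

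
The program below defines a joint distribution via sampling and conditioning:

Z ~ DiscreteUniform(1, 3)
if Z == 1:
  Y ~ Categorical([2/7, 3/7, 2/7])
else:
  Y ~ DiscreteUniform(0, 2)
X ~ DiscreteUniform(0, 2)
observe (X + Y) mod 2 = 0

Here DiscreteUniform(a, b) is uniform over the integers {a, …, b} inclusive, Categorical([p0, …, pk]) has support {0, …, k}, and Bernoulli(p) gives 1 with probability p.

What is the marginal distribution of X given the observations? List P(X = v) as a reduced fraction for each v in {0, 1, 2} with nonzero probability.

P(X=0) = 40/103, P(X=1) = 23/103, P(X=2) = 40/103

Enumerate traces; 15 have nonzero weight after conditioning:
  (Z=1, Y=0, X=0) weight 2/63
  (Z=1, Y=0, X=2) weight 2/63
  (Z=1, Y=1, X=1) weight 1/21
  (Z=1, Y=2, X=0) weight 2/63
  (Z=1, Y=2, X=2) weight 2/63
  (Z=2, Y=0, X=0) weight 1/27
  (Z=2, Y=0, X=2) weight 1/27
  (Z=2, Y=1, X=1) weight 1/27
  … 7 more
Group by X:
  weight(X=0) = 40/189
  weight(X=1) = 23/189
  weight(X=2) = 40/189
Total weight = 40/189 + 23/189 + 40/189 = 103/189
P(X=0 | obs) = 40/189 / 103/189 = 40/103
P(X=1 | obs) = 23/189 / 103/189 = 23/103
P(X=2 | obs) = 40/189 / 103/189 = 40/103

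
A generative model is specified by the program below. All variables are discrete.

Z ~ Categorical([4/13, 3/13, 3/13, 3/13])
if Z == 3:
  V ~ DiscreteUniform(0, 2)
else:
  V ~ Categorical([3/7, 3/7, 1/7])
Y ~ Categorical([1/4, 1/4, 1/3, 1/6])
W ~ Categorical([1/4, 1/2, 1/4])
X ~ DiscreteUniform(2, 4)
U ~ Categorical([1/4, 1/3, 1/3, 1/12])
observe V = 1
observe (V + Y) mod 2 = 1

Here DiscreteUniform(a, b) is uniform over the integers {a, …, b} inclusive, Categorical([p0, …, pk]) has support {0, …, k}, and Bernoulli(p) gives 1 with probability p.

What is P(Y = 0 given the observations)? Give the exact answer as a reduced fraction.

P(Y = 0 | obs) = 3/7

Enumerate traces; 288 have nonzero weight after conditioning:
  (Z=0, V=1, Y=0, W=0, X=2, U=0) weight 1/1456
  (Z=0, V=1, Y=0, W=0, X=2, U=1) weight 1/1092
  (Z=0, V=1, Y=0, W=0, X=2, U=2) weight 1/1092
  (Z=0, V=1, Y=0, W=0, X=2, U=3) weight 1/4368
  (Z=0, V=1, Y=0, W=0, X=3, U=0) weight 1/1456
  (Z=0, V=1, Y=0, W=0, X=3, U=1) weight 1/1092
  (Z=0, V=1, Y=0, W=0, X=3, U=2) weight 1/1092
  (Z=0, V=1, Y=0, W=0, X=3, U=3) weight 1/4368
  (Z=0, V=1, Y=2, W=0, X=2, U=0) weight 1/1092
  … 279 more
Group by Y:
  weight(Y=0) = 37/364
  weight(Y=2) = 37/273
Total weight = 37/364 + 37/273 = 37/156
P(Y=0 | obs) = 37/364 / 37/156 = 3/7
P(Y=2 | obs) = 37/273 / 37/156 = 4/7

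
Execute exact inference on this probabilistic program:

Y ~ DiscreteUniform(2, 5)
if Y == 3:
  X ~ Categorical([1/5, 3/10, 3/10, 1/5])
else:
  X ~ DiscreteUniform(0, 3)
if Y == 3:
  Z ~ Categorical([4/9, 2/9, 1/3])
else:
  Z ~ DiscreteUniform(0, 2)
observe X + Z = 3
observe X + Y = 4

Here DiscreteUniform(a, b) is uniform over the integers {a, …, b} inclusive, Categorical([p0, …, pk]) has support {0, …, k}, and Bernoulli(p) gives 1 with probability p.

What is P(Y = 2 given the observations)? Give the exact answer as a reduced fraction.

P(Y = 2 | obs) = 5/11

Enumerate traces; 2 have nonzero weight after conditioning:
  (Y=2, X=2, Z=1) weight 1/48
  (Y=3, X=1, Z=2) weight 1/40
Group by Y:
  weight(Y=2) = 1/48
  weight(Y=3) = 1/40
Total weight = 1/48 + 1/40 = 11/240
P(Y=2 | obs) = 1/48 / 11/240 = 5/11
P(Y=3 | obs) = 1/40 / 11/240 = 6/11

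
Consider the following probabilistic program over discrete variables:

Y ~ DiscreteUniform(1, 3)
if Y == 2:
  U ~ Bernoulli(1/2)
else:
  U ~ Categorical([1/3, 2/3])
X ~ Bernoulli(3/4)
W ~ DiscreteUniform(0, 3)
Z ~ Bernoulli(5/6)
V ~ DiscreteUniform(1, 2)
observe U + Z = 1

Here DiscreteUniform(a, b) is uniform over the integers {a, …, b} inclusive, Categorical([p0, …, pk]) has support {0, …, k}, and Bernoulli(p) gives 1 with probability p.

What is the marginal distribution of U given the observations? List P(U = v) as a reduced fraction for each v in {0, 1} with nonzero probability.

P(U=0) = 35/46, P(U=1) = 11/46

Enumerate traces; 96 have nonzero weight after conditioning:
  (Y=1, U=0, X=0, W=0, Z=1, V=1) weight 5/1728
  (Y=1, U=0, X=0, W=0, Z=1, V=2) weight 5/1728
  (Y=1, U=0, X=0, W=1, Z=1, V=1) weight 5/1728
  (Y=1, U=0, X=0, W=1, Z=1, V=2) weight 5/1728
  (Y=1, U=0, X=0, W=2, Z=1, V=1) weight 5/1728
  (Y=1, U=0, X=0, W=2, Z=1, V=2) weight 5/1728
  (Y=1, U=0, X=0, W=3, Z=1, V=1) weight 5/1728
  (Y=1, U=0, X=0, W=3, Z=1, V=2) weight 5/1728
  (Y=1, U=1, X=0, W=0, Z=0, V=1) weight 1/864
  … 87 more
Group by U:
  weight(U=0) = 35/108
  weight(U=1) = 11/108
Total weight = 35/108 + 11/108 = 23/54
P(U=0 | obs) = 35/108 / 23/54 = 35/46
P(U=1 | obs) = 11/108 / 23/54 = 11/46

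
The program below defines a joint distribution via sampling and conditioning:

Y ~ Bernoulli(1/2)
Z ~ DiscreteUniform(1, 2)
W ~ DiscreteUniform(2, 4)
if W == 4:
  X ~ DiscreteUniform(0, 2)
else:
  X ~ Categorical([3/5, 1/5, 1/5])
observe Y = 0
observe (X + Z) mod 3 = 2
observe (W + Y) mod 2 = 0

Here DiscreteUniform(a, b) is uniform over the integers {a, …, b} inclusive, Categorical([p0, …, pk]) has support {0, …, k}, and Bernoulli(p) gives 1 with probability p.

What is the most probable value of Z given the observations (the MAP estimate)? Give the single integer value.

argmax_v P(Z = v | obs) = 2

Enumerate traces; 4 have nonzero weight after conditioning:
  (Y=0, Z=1, W=2, X=1) weight 1/60
  (Y=0, Z=1, W=4, X=1) weight 1/36
  (Y=0, Z=2, W=2, X=0) weight 1/20
  (Y=0, Z=2, W=4, X=0) weight 1/36
Group by Z:
  weight(Z=1) = 2/45
  weight(Z=2) = 7/90
Total weight = 2/45 + 7/90 = 11/90
P(Z=1 | obs) = 2/45 / 11/90 = 4/11
P(Z=2 | obs) = 7/90 / 11/90 = 7/11
argmax = 2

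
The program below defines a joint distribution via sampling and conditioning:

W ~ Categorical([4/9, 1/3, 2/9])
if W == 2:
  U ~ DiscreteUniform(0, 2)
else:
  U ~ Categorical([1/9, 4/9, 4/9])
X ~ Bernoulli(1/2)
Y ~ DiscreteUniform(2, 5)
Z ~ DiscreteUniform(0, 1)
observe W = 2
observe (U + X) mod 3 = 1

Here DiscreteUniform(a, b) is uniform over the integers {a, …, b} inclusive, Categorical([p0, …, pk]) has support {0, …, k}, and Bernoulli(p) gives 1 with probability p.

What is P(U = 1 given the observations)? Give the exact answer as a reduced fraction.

Enumerate traces; 16 have nonzero weight after conditioning:
  (W=2, U=0, X=1, Y=2, Z=0) weight 1/216
  (W=2, U=0, X=1, Y=2, Z=1) weight 1/216
  (W=2, U=0, X=1, Y=3, Z=0) weight 1/216
  (W=2, U=0, X=1, Y=3, Z=1) weight 1/216
  (W=2, U=0, X=1, Y=4, Z=0) weight 1/216
  (W=2, U=0, X=1, Y=4, Z=1) weight 1/216
  (W=2, U=0, X=1, Y=5, Z=0) weight 1/216
  (W=2, U=0, X=1, Y=5, Z=1) weight 1/216
  (W=2, U=1, X=0, Y=2, Z=0) weight 1/216
  … 7 more
Group by U:
  weight(U=0) = 1/27
  weight(U=1) = 1/27
Total weight = 1/27 + 1/27 = 2/27
P(U=0 | obs) = 1/27 / 2/27 = 1/2
P(U=1 | obs) = 1/27 / 2/27 = 1/2

P(U = 1 | obs) = 1/2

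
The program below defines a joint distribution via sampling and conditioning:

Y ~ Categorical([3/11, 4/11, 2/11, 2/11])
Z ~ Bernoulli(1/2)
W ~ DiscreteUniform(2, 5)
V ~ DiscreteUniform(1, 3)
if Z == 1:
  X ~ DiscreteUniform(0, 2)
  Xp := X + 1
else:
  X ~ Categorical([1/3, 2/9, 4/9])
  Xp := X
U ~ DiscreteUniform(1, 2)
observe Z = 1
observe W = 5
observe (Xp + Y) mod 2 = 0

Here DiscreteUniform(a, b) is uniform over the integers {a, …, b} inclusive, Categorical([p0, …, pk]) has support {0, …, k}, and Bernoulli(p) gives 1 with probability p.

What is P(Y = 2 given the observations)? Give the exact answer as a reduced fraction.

P(Y = 2 | obs) = 2/17

Enumerate traces; 36 have nonzero weight after conditioning:
  (Y=0, Z=1, W=5, V=1, X=1, U=1) weight 1/528
  (Y=0, Z=1, W=5, V=1, X=1, U=2) weight 1/528
  (Y=0, Z=1, W=5, V=2, X=1, U=1) weight 1/528
  (Y=0, Z=1, W=5, V=2, X=1, U=2) weight 1/528
  (Y=0, Z=1, W=5, V=3, X=1, U=1) weight 1/528
  (Y=0, Z=1, W=5, V=3, X=1, U=2) weight 1/528
  (Y=1, Z=1, W=5, V=1, X=0, U=1) weight 1/396
  (Y=1, Z=1, W=5, V=1, X=0, U=2) weight 1/396
  (Y=2, Z=1, W=5, V=1, X=1, U=1) weight 1/792
  (Y=3, Z=1, W=5, V=1, X=0, U=1) weight 1/792
  … 26 more
Group by Y:
  weight(Y=0) = 1/88
  weight(Y=1) = 1/33
  weight(Y=2) = 1/132
  weight(Y=3) = 1/66
Total weight = 1/88 + 1/33 + 1/132 + 1/66 = 17/264
P(Y=0 | obs) = 1/88 / 17/264 = 3/17
P(Y=1 | obs) = 1/33 / 17/264 = 8/17
P(Y=2 | obs) = 1/132 / 17/264 = 2/17
P(Y=3 | obs) = 1/66 / 17/264 = 4/17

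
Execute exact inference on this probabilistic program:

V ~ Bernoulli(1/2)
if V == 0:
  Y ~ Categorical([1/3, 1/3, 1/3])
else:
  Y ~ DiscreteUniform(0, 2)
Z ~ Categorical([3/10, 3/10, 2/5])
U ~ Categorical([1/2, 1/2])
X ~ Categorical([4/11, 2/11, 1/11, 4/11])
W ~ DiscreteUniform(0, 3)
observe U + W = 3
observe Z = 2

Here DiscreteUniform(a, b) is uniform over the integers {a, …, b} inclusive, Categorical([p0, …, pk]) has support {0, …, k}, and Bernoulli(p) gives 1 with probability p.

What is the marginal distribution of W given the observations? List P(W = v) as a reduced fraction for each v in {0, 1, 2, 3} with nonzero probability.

P(W=2) = 1/2, P(W=3) = 1/2

Enumerate traces; 48 have nonzero weight after conditioning:
  (V=0, Y=0, Z=2, U=0, X=0, W=3) weight 1/330
  (V=0, Y=0, Z=2, U=0, X=1, W=3) weight 1/660
  (V=0, Y=0, Z=2, U=0, X=2, W=3) weight 1/1320
  (V=0, Y=0, Z=2, U=0, X=3, W=3) weight 1/330
  (V=0, Y=0, Z=2, U=1, X=0, W=2) weight 1/330
  (V=0, Y=0, Z=2, U=1, X=1, W=2) weight 1/660
  (V=0, Y=0, Z=2, U=1, X=2, W=2) weight 1/1320
  (V=0, Y=0, Z=2, U=1, X=3, W=2) weight 1/330
  … 40 more
Group by W:
  weight(W=2) = 1/20
  weight(W=3) = 1/20
Total weight = 1/20 + 1/20 = 1/10
P(W=2 | obs) = 1/20 / 1/10 = 1/2
P(W=3 | obs) = 1/20 / 1/10 = 1/2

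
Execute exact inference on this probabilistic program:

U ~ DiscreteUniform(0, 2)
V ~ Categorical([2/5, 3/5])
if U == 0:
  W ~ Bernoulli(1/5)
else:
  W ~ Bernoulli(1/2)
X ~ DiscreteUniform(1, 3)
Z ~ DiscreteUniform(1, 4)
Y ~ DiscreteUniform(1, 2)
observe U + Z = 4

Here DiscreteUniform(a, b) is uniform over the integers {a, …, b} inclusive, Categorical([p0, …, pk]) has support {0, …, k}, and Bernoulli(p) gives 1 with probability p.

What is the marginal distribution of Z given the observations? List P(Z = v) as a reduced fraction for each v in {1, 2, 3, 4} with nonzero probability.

Enumerate traces; 72 have nonzero weight after conditioning:
  (U=0, V=0, W=0, X=1, Z=4, Y=1) weight 1/225
  (U=0, V=0, W=0, X=1, Z=4, Y=2) weight 1/225
  (U=0, V=0, W=0, X=2, Z=4, Y=1) weight 1/225
  (U=0, V=0, W=0, X=2, Z=4, Y=2) weight 1/225
  (U=0, V=0, W=0, X=3, Z=4, Y=1) weight 1/225
  (U=0, V=0, W=0, X=3, Z=4, Y=2) weight 1/225
  (U=0, V=0, W=1, X=1, Z=4, Y=1) weight 1/900
  (U=0, V=0, W=1, X=1, Z=4, Y=2) weight 1/900
  (U=1, V=0, W=0, X=1, Z=3, Y=1) weight 1/360
  (U=2, V=0, W=0, X=1, Z=2, Y=1) weight 1/360
  … 62 more
Group by Z:
  weight(Z=2) = 1/12
  weight(Z=3) = 1/12
  weight(Z=4) = 1/12
Total weight = 1/12 + 1/12 + 1/12 = 1/4
P(Z=2 | obs) = 1/12 / 1/4 = 1/3
P(Z=3 | obs) = 1/12 / 1/4 = 1/3
P(Z=4 | obs) = 1/12 / 1/4 = 1/3

P(Z=2) = 1/3, P(Z=3) = 1/3, P(Z=4) = 1/3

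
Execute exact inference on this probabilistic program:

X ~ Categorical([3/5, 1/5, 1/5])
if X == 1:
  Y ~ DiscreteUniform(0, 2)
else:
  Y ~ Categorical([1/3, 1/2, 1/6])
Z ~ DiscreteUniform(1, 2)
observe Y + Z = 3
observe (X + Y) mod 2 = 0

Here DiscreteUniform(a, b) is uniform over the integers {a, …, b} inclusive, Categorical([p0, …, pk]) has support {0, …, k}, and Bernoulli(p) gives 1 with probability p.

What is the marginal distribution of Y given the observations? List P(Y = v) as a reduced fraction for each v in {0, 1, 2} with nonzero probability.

Enumerate traces; 3 have nonzero weight after conditioning:
  (X=0, Y=2, Z=1) weight 1/20
  (X=1, Y=1, Z=2) weight 1/30
  (X=2, Y=2, Z=1) weight 1/60
Group by Y:
  weight(Y=1) = 1/30
  weight(Y=2) = 1/15
Total weight = 1/30 + 1/15 = 1/10
P(Y=1 | obs) = 1/30 / 1/10 = 1/3
P(Y=2 | obs) = 1/15 / 1/10 = 2/3

P(Y=1) = 1/3, P(Y=2) = 2/3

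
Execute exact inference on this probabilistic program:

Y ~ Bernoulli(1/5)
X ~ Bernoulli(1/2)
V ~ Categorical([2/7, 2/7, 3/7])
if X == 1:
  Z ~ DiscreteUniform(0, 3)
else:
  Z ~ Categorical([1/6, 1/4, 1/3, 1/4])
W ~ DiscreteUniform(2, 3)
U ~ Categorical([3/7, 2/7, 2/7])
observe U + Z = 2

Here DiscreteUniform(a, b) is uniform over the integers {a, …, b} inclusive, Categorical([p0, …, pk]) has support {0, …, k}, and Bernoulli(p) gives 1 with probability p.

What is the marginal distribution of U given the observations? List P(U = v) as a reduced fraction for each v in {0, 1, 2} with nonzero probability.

P(U=0) = 21/43, P(U=1) = 12/43, P(U=2) = 10/43

Enumerate traces; 72 have nonzero weight after conditioning:
  (Y=0, X=0, V=0, Z=0, W=2, U=2) weight 2/735
  (Y=0, X=0, V=0, Z=0, W=3, U=2) weight 2/735
  (Y=0, X=0, V=0, Z=1, W=2, U=1) weight 1/245
  (Y=0, X=0, V=0, Z=1, W=3, U=1) weight 1/245
  (Y=0, X=0, V=0, Z=2, W=2, U=0) weight 2/245
  (Y=0, X=0, V=0, Z=2, W=3, U=0) weight 2/245
  (Y=0, X=0, V=1, Z=0, W=2, U=2) weight 2/735
  (Y=0, X=0, V=1, Z=0, W=3, U=2) weight 2/735
  … 64 more
Group by U:
  weight(U=0) = 1/8
  weight(U=1) = 1/14
  weight(U=2) = 5/84
Total weight = 1/8 + 1/14 + 5/84 = 43/168
P(U=0 | obs) = 1/8 / 43/168 = 21/43
P(U=1 | obs) = 1/14 / 43/168 = 12/43
P(U=2 | obs) = 5/84 / 43/168 = 10/43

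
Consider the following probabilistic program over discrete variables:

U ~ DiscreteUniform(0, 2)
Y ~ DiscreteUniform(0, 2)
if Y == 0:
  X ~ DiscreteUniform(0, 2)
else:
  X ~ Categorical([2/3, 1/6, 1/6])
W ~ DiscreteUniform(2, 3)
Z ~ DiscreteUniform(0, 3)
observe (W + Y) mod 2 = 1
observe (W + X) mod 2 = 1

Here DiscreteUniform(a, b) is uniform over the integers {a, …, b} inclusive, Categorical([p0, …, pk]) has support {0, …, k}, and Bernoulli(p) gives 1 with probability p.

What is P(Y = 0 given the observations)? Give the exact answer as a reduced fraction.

P(Y = 0 | obs) = 2/5

Enumerate traces; 60 have nonzero weight after conditioning:
  (U=0, Y=0, X=0, W=3, Z=0) weight 1/216
  (U=0, Y=0, X=0, W=3, Z=1) weight 1/216
  (U=0, Y=0, X=0, W=3, Z=2) weight 1/216
  (U=0, Y=0, X=0, W=3, Z=3) weight 1/216
  (U=0, Y=0, X=2, W=3, Z=0) weight 1/216
  (U=0, Y=0, X=2, W=3, Z=1) weight 1/216
  (U=0, Y=0, X=2, W=3, Z=2) weight 1/216
  (U=0, Y=0, X=2, W=3, Z=3) weight 1/216
  (U=0, Y=1, X=1, W=2, Z=0) weight 1/432
  (U=0, Y=2, X=0, W=3, Z=0) weight 1/108
  … 50 more
Group by Y:
  weight(Y=0) = 1/9
  weight(Y=1) = 1/36
  weight(Y=2) = 5/36
Total weight = 1/9 + 1/36 + 5/36 = 5/18
P(Y=0 | obs) = 1/9 / 5/18 = 2/5
P(Y=1 | obs) = 1/36 / 5/18 = 1/10
P(Y=2 | obs) = 5/36 / 5/18 = 1/2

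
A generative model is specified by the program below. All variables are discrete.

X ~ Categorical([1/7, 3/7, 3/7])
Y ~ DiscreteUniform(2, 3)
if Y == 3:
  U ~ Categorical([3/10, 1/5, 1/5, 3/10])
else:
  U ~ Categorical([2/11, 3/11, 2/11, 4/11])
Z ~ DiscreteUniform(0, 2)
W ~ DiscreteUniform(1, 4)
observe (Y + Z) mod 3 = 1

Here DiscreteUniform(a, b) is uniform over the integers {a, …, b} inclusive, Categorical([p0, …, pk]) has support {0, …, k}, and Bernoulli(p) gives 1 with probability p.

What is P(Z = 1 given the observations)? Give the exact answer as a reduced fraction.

Enumerate traces; 96 have nonzero weight after conditioning:
  (X=0, Y=2, U=0, Z=2, W=1) weight 1/924
  (X=0, Y=2, U=0, Z=2, W=2) weight 1/924
  (X=0, Y=2, U=0, Z=2, W=3) weight 1/924
  (X=0, Y=2, U=0, Z=2, W=4) weight 1/924
  (X=0, Y=2, U=1, Z=2, W=1) weight 1/616
  (X=0, Y=2, U=1, Z=2, W=2) weight 1/616
  (X=0, Y=2, U=1, Z=2, W=3) weight 1/616
  (X=0, Y=2, U=1, Z=2, W=4) weight 1/616
  (X=0, Y=3, U=0, Z=1, W=1) weight 1/560
  … 87 more
Group by Z:
  weight(Z=1) = 1/6
  weight(Z=2) = 1/6
Total weight = 1/6 + 1/6 = 1/3
P(Z=1 | obs) = 1/6 / 1/3 = 1/2
P(Z=2 | obs) = 1/6 / 1/3 = 1/2

P(Z = 1 | obs) = 1/2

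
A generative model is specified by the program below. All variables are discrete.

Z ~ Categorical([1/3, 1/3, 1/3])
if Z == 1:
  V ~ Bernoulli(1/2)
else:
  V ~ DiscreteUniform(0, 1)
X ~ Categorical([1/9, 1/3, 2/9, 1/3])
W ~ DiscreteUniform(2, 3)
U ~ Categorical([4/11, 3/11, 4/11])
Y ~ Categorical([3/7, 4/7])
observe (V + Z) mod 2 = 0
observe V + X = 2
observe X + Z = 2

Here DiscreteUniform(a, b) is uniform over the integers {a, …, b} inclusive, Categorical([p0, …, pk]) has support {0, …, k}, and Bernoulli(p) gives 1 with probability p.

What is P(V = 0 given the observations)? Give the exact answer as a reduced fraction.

Enumerate traces; 24 have nonzero weight after conditioning:
  (Z=0, V=0, X=2, W=2, U=0, Y=0) weight 2/693
  (Z=0, V=0, X=2, W=2, U=0, Y=1) weight 8/2079
  (Z=0, V=0, X=2, W=2, U=1, Y=0) weight 1/462
  (Z=0, V=0, X=2, W=2, U=1, Y=1) weight 2/693
  (Z=0, V=0, X=2, W=2, U=2, Y=0) weight 2/693
  (Z=0, V=0, X=2, W=2, U=2, Y=1) weight 8/2079
  (Z=0, V=0, X=2, W=3, U=0, Y=0) weight 2/693
  (Z=0, V=0, X=2, W=3, U=0, Y=1) weight 8/2079
  (Z=1, V=1, X=1, W=2, U=0, Y=0) weight 1/231
  … 15 more
Group by V:
  weight(V=0) = 1/27
  weight(V=1) = 1/18
Total weight = 1/27 + 1/18 = 5/54
P(V=0 | obs) = 1/27 / 5/54 = 2/5
P(V=1 | obs) = 1/18 / 5/54 = 3/5

P(V = 0 | obs) = 2/5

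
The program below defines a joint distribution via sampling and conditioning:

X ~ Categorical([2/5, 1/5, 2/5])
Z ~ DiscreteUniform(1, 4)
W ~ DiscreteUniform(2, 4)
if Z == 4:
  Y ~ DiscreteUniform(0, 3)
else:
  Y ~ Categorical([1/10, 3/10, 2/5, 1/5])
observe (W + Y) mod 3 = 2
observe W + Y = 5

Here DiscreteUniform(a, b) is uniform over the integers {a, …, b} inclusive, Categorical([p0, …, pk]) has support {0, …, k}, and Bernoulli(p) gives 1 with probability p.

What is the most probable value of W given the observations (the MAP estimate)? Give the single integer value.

argmax_v P(W = v | obs) = 3

Enumerate traces; 36 have nonzero weight after conditioning:
  (X=0, Z=1, W=2, Y=3) weight 1/150
  (X=0, Z=1, W=3, Y=2) weight 1/75
  (X=0, Z=1, W=4, Y=1) weight 1/100
  (X=0, Z=2, W=2, Y=3) weight 1/150
  (X=0, Z=2, W=3, Y=2) weight 1/75
  (X=0, Z=2, W=4, Y=1) weight 1/100
  (X=0, Z=3, W=2, Y=3) weight 1/150
  (X=0, Z=3, W=3, Y=2) weight 1/75
  … 28 more
Group by W:
  weight(W=2) = 17/240
  weight(W=3) = 29/240
  weight(W=4) = 23/240
Total weight = 17/240 + 29/240 + 23/240 = 23/80
P(W=2 | obs) = 17/240 / 23/80 = 17/69
P(W=3 | obs) = 29/240 / 23/80 = 29/69
P(W=4 | obs) = 23/240 / 23/80 = 1/3
argmax = 3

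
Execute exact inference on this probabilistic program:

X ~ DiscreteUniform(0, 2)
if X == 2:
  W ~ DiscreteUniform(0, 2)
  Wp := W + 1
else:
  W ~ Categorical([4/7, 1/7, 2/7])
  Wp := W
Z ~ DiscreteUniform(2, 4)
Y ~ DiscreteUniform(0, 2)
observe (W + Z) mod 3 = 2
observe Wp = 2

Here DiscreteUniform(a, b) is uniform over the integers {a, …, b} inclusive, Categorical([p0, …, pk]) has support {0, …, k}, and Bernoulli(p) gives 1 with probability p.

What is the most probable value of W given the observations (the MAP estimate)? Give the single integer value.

Enumerate traces; 9 have nonzero weight after conditioning:
  (X=0, W=2, Z=3, Y=0) weight 2/189
  (X=0, W=2, Z=3, Y=1) weight 2/189
  (X=0, W=2, Z=3, Y=2) weight 2/189
  (X=1, W=2, Z=3, Y=0) weight 2/189
  (X=1, W=2, Z=3, Y=1) weight 2/189
  (X=1, W=2, Z=3, Y=2) weight 2/189
  (X=2, W=1, Z=4, Y=0) weight 1/81
  (X=2, W=1, Z=4, Y=1) weight 1/81
  … 1 more
Group by W:
  weight(W=1) = 1/27
  weight(W=2) = 4/63
Total weight = 1/27 + 4/63 = 19/189
P(W=1 | obs) = 1/27 / 19/189 = 7/19
P(W=2 | obs) = 4/63 / 19/189 = 12/19
argmax = 2

argmax_v P(W = v | obs) = 2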